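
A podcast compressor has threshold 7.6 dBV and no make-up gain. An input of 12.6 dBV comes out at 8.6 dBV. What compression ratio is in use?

Input overshoot = 12.6 − 7.6 = 5 dB; output overshoot = 8.6 − 7.6 = 1 dB.
Ratio = 5 / 1 = 5.

5:1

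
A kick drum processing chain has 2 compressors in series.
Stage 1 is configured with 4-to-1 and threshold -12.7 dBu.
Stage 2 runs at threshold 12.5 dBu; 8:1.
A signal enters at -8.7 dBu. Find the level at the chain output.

-11.7 dBu

Stage 1: 4 dB above -12.7 dBu, reduced 4:1 to 1 dB above → -11.7 dBu.
Stage 2: -11.7 dBu is at or below the 12.5 dBu threshold — no compression; output -11.7 dBu.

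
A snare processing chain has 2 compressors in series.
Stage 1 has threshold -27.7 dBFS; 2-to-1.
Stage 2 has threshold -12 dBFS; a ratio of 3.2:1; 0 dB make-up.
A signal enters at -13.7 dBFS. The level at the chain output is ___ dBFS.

Stage 1: 14 dB above -27.7 dBFS, reduced 2:1 to 7 dB above → -20.7 dBFS.
Stage 2: -20.7 dBFS ≤ -12 dBFS, so stage 2 doesn't engage; output -20.7 dBFS.

-20.7 dBFS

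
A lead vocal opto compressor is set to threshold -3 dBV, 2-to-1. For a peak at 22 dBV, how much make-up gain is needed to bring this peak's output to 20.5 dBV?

The peak compresses to -3 + 25/2 = 9.5 dBV.
To reach 20.5 dBV requires 20.5 − 9.5 = 11 dB of make-up.

11 dB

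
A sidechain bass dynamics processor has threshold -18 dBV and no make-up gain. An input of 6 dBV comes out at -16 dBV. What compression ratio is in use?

12:1

Input overshoot = 6 − (-18) = 24 dB; output overshoot = -16 − (-18) = 2 dB.
Ratio = 24 / 2 = 12.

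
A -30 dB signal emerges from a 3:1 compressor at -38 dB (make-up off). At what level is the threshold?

-42 dB

Gain reduction = -30 − (-38) = 8 dB; output overshoot = GR / (R − 1) = 8 / 2 = 4 dB.
Threshold = output − output overshoot = -38 − 4 = -42 dB.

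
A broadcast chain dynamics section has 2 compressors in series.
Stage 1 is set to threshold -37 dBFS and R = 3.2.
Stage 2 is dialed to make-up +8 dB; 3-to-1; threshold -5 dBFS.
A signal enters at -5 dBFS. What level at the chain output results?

Stage 1: -5 dBFS is 32 dB over -37 dBFS; at 3.2:1 that becomes 10 dB over, giving -27 dBFS.
Stage 2: -27 dBFS is at or below the -5 dBFS threshold — no compression; make-up brings it to -19 dBFS.

-19 dBFS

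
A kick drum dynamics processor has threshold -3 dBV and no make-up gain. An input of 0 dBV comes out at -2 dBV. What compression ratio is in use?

3:1

Input overshoot = 0 − (-3) = 3 dB; output overshoot = -2 − (-3) = 1 dB.
Ratio = 3 / 1 = 3.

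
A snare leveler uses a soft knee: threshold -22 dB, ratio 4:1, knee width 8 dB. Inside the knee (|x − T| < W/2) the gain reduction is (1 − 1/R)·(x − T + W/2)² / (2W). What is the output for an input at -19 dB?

-21.296875 dB

x − T + W/2 = -19 − (-22) + 4 = 7.
GR = (1 − 1/4) × 7² / 16 = 0.75 × 49 / 16 = 2.296875 dB.
Output = -19 − 2.296875 = -21.296875 dB.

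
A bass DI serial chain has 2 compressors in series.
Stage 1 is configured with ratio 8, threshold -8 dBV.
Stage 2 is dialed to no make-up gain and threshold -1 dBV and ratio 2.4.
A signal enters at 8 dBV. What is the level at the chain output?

Stage 1: 16 dB above -8 dBV, reduced 8:1 to 2 dB above → -6 dBV.
Stage 2: -6 dBV ≤ -1 dBV, so stage 2 doesn't engage; output -6 dBV.

-6 dBV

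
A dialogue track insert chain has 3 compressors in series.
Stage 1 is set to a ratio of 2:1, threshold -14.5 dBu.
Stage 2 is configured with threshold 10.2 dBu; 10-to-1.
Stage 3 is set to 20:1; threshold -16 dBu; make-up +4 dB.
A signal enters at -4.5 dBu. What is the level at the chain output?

Stage 1: -4.5 dBu is 10 dB over -14.5 dBu; at 2:1 that becomes 5 dB over, giving -9.5 dBu.
Stage 2: -9.5 dBu is at or below the 10.2 dBu threshold — no compression; output -9.5 dBu.
Stage 3: 6.5 dB above -16 dBu, reduced 20:1 to 0.325 dB above → -15.675 dBu; +4 dB make-up → -11.675 dBu.

-11.675 dBu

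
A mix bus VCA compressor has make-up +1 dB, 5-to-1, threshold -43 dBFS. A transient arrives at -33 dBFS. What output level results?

-40 dBFS

-33 dBFS sits 10 dB over threshold.
At 5:1 the overshoot is divided by 5, leaving 2 dB above threshold.
Output = -43 + 2 = -41 dBFS; make-up adds 1 dB, giving -40 dBFS.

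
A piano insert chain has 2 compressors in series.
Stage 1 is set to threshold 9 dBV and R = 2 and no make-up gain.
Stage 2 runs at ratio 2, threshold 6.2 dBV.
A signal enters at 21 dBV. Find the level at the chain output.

10.6 dBV

Stage 1: 21 dBV is 12 dB over 9 dBV; at 2:1 that becomes 6 dB over, giving 15 dBV.
Stage 2: 8.8 dB above 6.2 dBV, reduced 2:1 to 4.4 dB above → 10.6 dBV.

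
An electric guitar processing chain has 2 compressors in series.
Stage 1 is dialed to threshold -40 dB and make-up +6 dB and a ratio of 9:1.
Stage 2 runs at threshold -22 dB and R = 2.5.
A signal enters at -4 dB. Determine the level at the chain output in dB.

-30 dB

Stage 1: overshoot 36 dB → 36/9 = 4 dB → -36 dB; +6 dB make-up → -30 dB.
Stage 2: below threshold (-30 ≤ -22); passes unchanged; output -30 dB.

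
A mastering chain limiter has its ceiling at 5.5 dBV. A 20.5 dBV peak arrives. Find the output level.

5.5 dBV

A brickwall limiter is an ∞:1 compressor: any input above the ceiling is clamped to 5.5 dBV.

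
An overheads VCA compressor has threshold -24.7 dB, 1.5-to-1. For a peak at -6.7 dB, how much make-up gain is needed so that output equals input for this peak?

Without make-up, output = threshold + overshoot/1.5 = -24.7 + 12 = -12.7 dB.
Gap to target: 6 dB.

6 dB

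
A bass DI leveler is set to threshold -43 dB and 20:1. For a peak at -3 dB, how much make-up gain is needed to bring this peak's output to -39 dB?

Without make-up, output = threshold + overshoot/20 = -43 + 2 = -41 dB.
Gap to target: 2 dB.

2 dB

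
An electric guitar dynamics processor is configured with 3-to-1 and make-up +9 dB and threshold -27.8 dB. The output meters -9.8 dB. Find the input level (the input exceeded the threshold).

-0.8 dB

Before make-up, the level was -9.8 − 9 = -18.8 dB.
That's 9 dB above the -27.8 dB threshold.
Before 3:1 compression the overshoot was 9 × 3 = 27 dB, so input = -27.8 + 27 = -0.8 dB.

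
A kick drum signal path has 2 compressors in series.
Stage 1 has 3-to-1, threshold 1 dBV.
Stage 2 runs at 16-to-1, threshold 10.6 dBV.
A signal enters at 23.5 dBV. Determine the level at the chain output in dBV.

Stage 1: 23.5 dBV is 22.5 dB over 1 dBV; at 3:1 that becomes 7.5 dB over, giving 8.5 dBV.
Stage 2: 8.5 dBV ≤ 10.6 dBV, so stage 2 doesn't engage; output 8.5 dBV.

8.5 dBV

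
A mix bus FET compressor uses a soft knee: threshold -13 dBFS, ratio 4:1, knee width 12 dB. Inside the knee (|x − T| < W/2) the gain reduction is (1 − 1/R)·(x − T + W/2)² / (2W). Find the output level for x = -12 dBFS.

x − T + W/2 = -12 − (-13) + 6 = 7.
GR = (1 − 1/4) × 7² / 24 = 0.75 × 49 / 24 = 1.53125 dB.
Output = -12 − 1.53125 = -13.53125 dBFS.

-13.53125 dBFS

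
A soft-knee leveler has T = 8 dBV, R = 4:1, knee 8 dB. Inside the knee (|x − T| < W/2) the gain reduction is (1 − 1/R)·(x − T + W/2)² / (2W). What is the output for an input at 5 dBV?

x − T + W/2 = 5 − 8 + 4 = 1.
GR = (1 − 1/4) × 1² / 16 = 0.75 × 1 / 16 = 0.046875 dB.
Output = 5 − 0.046875 = 4.953125 dBV.

4.953125 dBV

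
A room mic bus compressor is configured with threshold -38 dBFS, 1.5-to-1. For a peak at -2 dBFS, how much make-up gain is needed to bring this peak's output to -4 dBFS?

10 dB

Without make-up, output = threshold + overshoot/1.5 = -38 + 24 = -14 dBFS.
Gap to target: 10 dB.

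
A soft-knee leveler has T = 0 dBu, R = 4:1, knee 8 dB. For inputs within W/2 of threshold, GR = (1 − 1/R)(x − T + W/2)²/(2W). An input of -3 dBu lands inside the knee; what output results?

x − T + W/2 = -3 − 0 + 4 = 1.
GR = (1 − 1/4) × 1² / 16 = 0.75 × 1 / 16 = 0.046875 dB.
Output = -3 − 0.046875 = -3.046875 dBu.

-3.046875 dBu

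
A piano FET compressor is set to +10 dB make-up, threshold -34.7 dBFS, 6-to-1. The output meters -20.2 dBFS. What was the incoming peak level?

Stripping the +10 dB make-up gives -30.2 dBFS at the gain stage.
Post-compression overshoot = -30.2 − (-34.7) = 4.5 dB.
Undo the ratio: input overshoot = 4.5 × 6 = 27 dB, giving input = -7.7 dBFS.

-7.7 dBFS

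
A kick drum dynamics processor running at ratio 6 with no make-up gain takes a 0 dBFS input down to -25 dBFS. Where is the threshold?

Gain reduction = 0 − (-25) = 25 dB; output overshoot = GR / (R − 1) = 25 / 5 = 5 dB.
Threshold = output − output overshoot = -25 − 5 = -30 dBFS.

-30 dBFS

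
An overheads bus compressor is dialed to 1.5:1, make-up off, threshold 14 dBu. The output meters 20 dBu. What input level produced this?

That's 6 dB above the 14 dBu threshold.
Undo the ratio: input overshoot = 6 × 1.5 = 9 dB, giving input = 23 dBu.

23 dBu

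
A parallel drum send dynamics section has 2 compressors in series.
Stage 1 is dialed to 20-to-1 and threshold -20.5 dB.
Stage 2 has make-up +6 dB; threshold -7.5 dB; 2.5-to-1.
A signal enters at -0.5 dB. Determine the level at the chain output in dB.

-13.5 dB

Stage 1: overshoot 20 dB → 20/20 = 1 dB → -19.5 dB.
Stage 2: below threshold (-19.5 ≤ -7.5); passes unchanged; make-up brings it to -13.5 dB.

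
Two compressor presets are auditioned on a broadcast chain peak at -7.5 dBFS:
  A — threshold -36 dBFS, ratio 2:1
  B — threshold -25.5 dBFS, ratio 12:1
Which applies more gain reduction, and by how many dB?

A: GR = 28.5 − 28.5/2 = 14.25 dB.
B: GR = 18 − 18/12 = 16.5 dB.
B applies 2.25 dB more gain reduction.

B, by 2.25 dB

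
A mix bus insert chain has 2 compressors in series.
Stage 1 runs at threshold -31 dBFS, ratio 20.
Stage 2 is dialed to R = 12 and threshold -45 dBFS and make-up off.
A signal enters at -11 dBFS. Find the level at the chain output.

Stage 1: -11 dBFS is 20 dB over -31 dBFS; at 20:1 that becomes 1 dB over, giving -30 dBFS.
Stage 2: -30 dBFS is 15 dB over -45 dBFS; at 12:1 that becomes 1.25 dB over, giving -43.75 dBFS.

-43.75 dBFS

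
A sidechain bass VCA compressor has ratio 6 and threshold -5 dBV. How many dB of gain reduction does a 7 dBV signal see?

7 dBV exceeds the threshold by 12 dB.
At 6:1, output sits 12/6 = 2 dB above threshold.
So the signal is attenuated by 12 − 2 = 10 dB.

10 dB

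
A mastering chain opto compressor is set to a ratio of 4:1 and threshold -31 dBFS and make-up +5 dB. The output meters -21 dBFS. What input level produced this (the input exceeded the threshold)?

Remove make-up: -21 − 5 = -26 dBFS.
Post-compression overshoot = -26 − (-31) = 5 dB.
Before 4:1 compression the overshoot was 5 × 4 = 20 dB, so input = -31 + 20 = -11 dBFS.

-11 dBFS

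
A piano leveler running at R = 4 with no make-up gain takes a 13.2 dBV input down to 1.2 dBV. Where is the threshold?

Let T be the threshold. Output overshoot = (input overshoot)/R, so 1.2 − T = (13.2 − T)/4.
4·(1.2 − T) = 13.2 − T → 3·T = 4.8 − 13.2 = -8.4.
T = -8.4/3 = -2.8 dBV.

-2.8 dBV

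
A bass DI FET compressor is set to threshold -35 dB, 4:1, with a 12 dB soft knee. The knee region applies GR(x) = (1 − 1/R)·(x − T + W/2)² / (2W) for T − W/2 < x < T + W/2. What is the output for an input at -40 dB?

-40.03125 dB

x − T + W/2 = -40 − (-35) + 6 = 1.
GR = (1 − 1/4) × 1² / 24 = 0.75 × 1 / 24 = 0.03125 dB.
Output = -40 − 0.03125 = -40.03125 dB.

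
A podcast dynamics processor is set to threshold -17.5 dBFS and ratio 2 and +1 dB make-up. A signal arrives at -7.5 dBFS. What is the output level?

-11.5 dBFS

Overshoot: -7.5 − (-17.5) = 10 dB.
2:1 compression reduces that to 10/2 = 5 dB over.
Output = -17.5 + 5 = -12.5 dBFS; make-up adds 1 dB, giving -11.5 dBFS.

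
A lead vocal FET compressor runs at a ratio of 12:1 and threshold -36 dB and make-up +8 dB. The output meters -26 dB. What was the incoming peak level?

-12 dB

Remove make-up: -26 − 8 = -34 dB.
That's 2 dB above the -36 dB threshold.
Input overshoot = R × output overshoot = 24 dB → input = -36 + 24 = -12 dB.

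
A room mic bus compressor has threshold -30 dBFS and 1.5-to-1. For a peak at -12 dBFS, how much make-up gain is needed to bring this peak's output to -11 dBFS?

7 dB

Overshoot 18 dB → 18/1.5 = 12 dB after compression, so the compressed level is -30 + 12 = -18 dBFS.
Make-up = target − compressed = -11 − (-18) = 7 dB.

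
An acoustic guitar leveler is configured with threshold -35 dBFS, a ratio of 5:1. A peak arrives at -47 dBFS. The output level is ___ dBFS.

-47 dBFS

-47 dBFS is 12 dB below the -35 dBFS threshold, so no gain reduction is applied.
Output = input = -47 dBFS.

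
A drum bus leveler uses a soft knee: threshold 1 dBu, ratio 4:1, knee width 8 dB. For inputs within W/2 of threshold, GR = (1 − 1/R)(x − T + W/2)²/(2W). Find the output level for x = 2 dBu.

x − T + W/2 = 2 − 1 + 4 = 5.
GR = (1 − 1/4) × 5² / 16 = 0.75 × 25 / 16 = 1.171875 dB.
Output = 2 − 1.171875 = 0.828125 dBu.

0.828125 dBu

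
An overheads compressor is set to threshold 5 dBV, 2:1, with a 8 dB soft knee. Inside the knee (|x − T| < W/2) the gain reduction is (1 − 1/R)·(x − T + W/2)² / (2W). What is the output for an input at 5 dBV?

4.5 dBV

x − T + W/2 = 5 − 5 + 4 = 4.
GR = (1 − 1/2) × 4² / 16 = 0.5 × 16 / 16 = 0.5 dB.
Output = 5 − 0.5 = 4.5 dBV.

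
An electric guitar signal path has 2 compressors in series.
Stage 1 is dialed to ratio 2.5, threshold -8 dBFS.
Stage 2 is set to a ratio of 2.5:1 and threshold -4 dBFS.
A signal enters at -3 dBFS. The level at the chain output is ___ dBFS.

-6 dBFS

Stage 1: -3 dBFS is 5 dB over -8 dBFS; at 2.5:1 that becomes 2 dB over, giving -6 dBFS.
Stage 2: below threshold (-6 ≤ -4); passes unchanged; output -6 dBFS.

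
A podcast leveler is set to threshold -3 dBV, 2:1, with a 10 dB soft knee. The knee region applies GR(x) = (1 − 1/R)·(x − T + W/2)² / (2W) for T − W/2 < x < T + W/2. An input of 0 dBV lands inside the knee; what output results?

x − T + W/2 = 0 − (-3) + 5 = 8.
GR = (1 − 1/2) × 8² / 20 = 0.5 × 64 / 20 = 1.6 dB.
Output = 0 − 1.6 = -1.6 dBV.

-1.6 dBV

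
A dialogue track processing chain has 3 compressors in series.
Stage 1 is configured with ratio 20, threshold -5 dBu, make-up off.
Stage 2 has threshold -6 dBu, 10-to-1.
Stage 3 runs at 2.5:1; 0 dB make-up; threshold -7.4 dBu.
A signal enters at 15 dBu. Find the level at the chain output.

Stage 1: overshoot 20 dB → 20/20 = 1 dB → -4 dBu.
Stage 2: 2 dB above -6 dBu, reduced 10:1 to 0.2 dB above → -5.8 dBu.
Stage 3: -5.8 dBu is 1.6 dB over -7.4 dBu; at 2.5:1 that becomes 0.64 dB over, giving -6.76 dBu.

-6.76 dBu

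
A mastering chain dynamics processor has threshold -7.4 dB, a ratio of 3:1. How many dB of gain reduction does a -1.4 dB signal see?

The signal is 6 dB above threshold.
A 3:1 ratio leaves 2 dB of that excess.
GR = overshoot in − overshoot out = 6 − 2 = 4 dB.

4 dB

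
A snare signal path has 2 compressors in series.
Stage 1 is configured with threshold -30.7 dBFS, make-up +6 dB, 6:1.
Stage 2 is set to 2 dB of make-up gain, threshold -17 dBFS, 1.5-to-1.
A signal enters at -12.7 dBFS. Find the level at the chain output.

Stage 1: 18 dB above -30.7 dBFS, reduced 6:1 to 3 dB above → -27.7 dBFS; +6 dB make-up → -21.7 dBFS.
Stage 2: -21.7 dBFS ≤ -17 dBFS, so stage 2 doesn't engage; make-up brings it to -19.7 dBFS.

-19.7 dBFS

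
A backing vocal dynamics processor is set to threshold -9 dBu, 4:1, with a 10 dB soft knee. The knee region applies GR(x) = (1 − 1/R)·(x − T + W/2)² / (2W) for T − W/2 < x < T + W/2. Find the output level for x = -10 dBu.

-10.6 dBu

x − T + W/2 = -10 − (-9) + 5 = 4.
GR = (1 − 1/4) × 4² / 20 = 0.75 × 16 / 20 = 0.6 dB.
Output = -10 − 0.6 = -10.6 dBu.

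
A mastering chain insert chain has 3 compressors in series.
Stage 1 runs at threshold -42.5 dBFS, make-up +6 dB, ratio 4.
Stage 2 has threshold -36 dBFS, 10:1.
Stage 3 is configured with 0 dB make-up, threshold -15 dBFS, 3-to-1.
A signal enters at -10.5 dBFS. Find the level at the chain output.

-35.25 dBFS

Stage 1: -10.5 dBFS is 32 dB over -42.5 dBFS; at 4:1 that becomes 8 dB over, giving -34.5 dBFS; +6 dB make-up → -28.5 dBFS.
Stage 2: 7.5 dB above -36 dBFS, reduced 10:1 to 0.75 dB above → -35.25 dBFS.
Stage 3: -35.25 dBFS ≤ -15 dBFS, so stage 3 doesn't engage; output -35.25 dBFS.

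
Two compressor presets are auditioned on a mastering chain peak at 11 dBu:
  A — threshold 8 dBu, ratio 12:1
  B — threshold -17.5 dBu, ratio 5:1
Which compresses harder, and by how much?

A: GR = 3 − 3/12 = 2.75 dB.
B: GR = 28.5 − 28.5/5 = 22.8 dB.
B applies 20.05 dB more gain reduction.

B, by 20.05 dB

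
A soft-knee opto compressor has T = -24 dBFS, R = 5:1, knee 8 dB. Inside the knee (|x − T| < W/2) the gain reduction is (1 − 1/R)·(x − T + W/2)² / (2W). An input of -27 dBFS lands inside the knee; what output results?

-27.05 dBFS

x − T + W/2 = -27 − (-24) + 4 = 1.
GR = (1 − 1/5) × 1² / 16 = 0.8 × 1 / 16 = 0.05 dB.
Output = -27 − 0.05 = -27.05 dBFS.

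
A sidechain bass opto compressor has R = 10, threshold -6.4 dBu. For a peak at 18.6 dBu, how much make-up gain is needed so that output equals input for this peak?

Without make-up, output = threshold + overshoot/10 = -6.4 + 2.5 = -3.9 dBu.
Gap to target: 22.5 dB.

22.5 dB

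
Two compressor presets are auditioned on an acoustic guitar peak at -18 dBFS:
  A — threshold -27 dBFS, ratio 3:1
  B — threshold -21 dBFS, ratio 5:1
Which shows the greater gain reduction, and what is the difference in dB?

A, by 3.6 dB

A: overshoot 9 dB → output overshoot 3 dB → GR 6 dB.
B: overshoot 3 dB → output overshoot 0.6 dB → GR 2.4 dB.
A reduces 3.6 dB more.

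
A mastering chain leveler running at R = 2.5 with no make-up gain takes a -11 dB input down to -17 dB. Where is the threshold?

Gain reduction = -11 − (-17) = 6 dB; output overshoot = GR / (R − 1) = 6 / 1.5 = 4 dB.
Threshold = output − output overshoot = -17 − 4 = -21 dB.

-21 dB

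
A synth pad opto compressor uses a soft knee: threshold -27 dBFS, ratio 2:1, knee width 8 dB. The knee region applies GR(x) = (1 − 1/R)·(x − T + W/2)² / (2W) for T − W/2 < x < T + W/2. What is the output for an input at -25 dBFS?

-26.125 dBFS

x − T + W/2 = -25 − (-27) + 4 = 6.
GR = (1 − 1/2) × 6² / 16 = 0.5 × 36 / 16 = 1.125 dB.
Output = -25 − 1.125 = -26.125 dBFS.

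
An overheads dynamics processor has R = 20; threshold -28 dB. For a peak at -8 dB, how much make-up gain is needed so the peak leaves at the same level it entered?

19 dB

The peak compresses to -28 + 20/20 = -27 dB.
To reach -8 dB requires -8 − (-27) = 19 dB of make-up.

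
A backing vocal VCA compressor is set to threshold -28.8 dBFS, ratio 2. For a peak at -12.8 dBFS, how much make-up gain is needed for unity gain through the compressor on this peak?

Overshoot 16 dB → 16/2 = 8 dB after compression, so the compressed level is -28.8 + 8 = -20.8 dBFS.
Make-up = target − compressed = -12.8 − (-20.8) = 8 dB.

8 dB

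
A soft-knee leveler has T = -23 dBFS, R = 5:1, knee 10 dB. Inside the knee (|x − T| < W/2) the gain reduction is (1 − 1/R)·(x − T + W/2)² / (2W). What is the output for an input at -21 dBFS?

x − T + W/2 = -21 − (-23) + 5 = 7.
GR = (1 − 1/5) × 7² / 20 = 0.8 × 49 / 20 = 1.96 dB.
Output = -21 − 1.96 = -22.96 dBFS.

-22.96 dBFS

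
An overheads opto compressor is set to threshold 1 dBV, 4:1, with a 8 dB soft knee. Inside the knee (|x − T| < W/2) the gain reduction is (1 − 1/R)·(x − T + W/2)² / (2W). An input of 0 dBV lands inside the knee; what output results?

x − T + W/2 = 0 − 1 + 4 = 3.
GR = (1 − 1/4) × 3² / 16 = 0.75 × 9 / 16 = 0.421875 dB.
Output = 0 − 0.421875 = -0.421875 dBV.

-0.421875 dBV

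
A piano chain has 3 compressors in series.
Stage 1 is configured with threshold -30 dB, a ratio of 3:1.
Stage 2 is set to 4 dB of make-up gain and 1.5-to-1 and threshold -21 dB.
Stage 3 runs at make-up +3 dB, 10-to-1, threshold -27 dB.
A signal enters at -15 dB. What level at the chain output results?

Stage 1: overshoot 15 dB → 15/3 = 5 dB → -25 dB.
Stage 2: -25 dB is at or below the -21 dB threshold — no compression; make-up brings it to -21 dB.
Stage 3: overshoot 6 dB → 6/10 = 0.6 dB → -26.4 dB; +3 dB make-up → -23.4 dB.

-23.4 dB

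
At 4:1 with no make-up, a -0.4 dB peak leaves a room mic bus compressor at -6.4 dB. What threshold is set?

-8.4 dB

Let T be the threshold. Output overshoot = (input overshoot)/R, so -6.4 − T = (-0.4 − T)/4.
4·(-6.4 − T) = -0.4 − T → 3·T = -25.6 − (-0.4) = -25.2.
T = -25.2/3 = -8.4 dB.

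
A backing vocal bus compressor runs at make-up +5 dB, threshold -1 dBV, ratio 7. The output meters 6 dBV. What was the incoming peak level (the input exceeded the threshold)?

13 dBV

Before make-up, the level was 6 − 5 = 1 dBV.
That's 2 dB above the -1 dBV threshold.
Input overshoot = R × output overshoot = 14 dB → input = -1 + 14 = 13 dBV.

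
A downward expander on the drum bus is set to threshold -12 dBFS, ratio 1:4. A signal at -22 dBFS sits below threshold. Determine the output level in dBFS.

Undershoot = (-12) − (-22) = 10 dB.
At 1:4, that expands to 40 dB under threshold.
Output = -12 − 40 = -52 dBFS.

-52 dBFS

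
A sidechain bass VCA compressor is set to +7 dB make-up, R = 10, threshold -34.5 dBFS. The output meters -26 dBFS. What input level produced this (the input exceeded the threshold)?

-19.5 dBFS

Remove make-up: -26 − 7 = -33 dBFS.
Post-compression overshoot = -33 − (-34.5) = 1.5 dB.
Undo the ratio: input overshoot = 1.5 × 10 = 15 dB, giving input = -19.5 dBFS.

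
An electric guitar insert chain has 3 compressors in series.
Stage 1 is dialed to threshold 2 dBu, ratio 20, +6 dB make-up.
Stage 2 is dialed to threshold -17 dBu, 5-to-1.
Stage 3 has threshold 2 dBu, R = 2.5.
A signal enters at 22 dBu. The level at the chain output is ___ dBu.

-11.8 dBu

Stage 1: 20 dB above 2 dBu, reduced 20:1 to 1 dB above → 3 dBu; +6 dB make-up → 9 dBu.
Stage 2: 9 dBu is 26 dB over -17 dBu; at 5:1 that becomes 5.2 dB over, giving -11.8 dBu.
Stage 3: -11.8 dBu ≤ 2 dBu, so stage 3 doesn't engage; output -11.8 dBu.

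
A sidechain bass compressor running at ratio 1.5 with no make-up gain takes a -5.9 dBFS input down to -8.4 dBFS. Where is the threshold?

Let T be the threshold. Output overshoot = (input overshoot)/R, so -8.4 − T = (-5.9 − T)/1.5.
1.5·(-8.4 − T) = -5.9 − T → 0.5·T = -12.6 − (-5.9) = -6.7.
T = -6.7/0.5 = -13.4 dBFS.

-13.4 dBFS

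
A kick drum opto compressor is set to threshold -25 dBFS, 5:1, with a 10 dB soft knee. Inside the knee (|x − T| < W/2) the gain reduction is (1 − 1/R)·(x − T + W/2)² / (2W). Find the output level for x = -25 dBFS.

x − T + W/2 = -25 − (-25) + 5 = 5.
GR = (1 − 1/5) × 5² / 20 = 0.8 × 25 / 20 = 1 dB.
Output = -25 − 1 = -26 dBFS.

-26 dBFS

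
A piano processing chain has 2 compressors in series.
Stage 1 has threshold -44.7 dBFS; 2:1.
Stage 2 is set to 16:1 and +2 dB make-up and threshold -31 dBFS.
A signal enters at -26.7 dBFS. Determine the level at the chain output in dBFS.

Stage 1: -26.7 dBFS is 18 dB over -44.7 dBFS; at 2:1 that becomes 9 dB over, giving -35.7 dBFS.
Stage 2: -35.7 dBFS ≤ -31 dBFS, so stage 2 doesn't engage; make-up brings it to -33.7 dBFS.

-33.7 dBFS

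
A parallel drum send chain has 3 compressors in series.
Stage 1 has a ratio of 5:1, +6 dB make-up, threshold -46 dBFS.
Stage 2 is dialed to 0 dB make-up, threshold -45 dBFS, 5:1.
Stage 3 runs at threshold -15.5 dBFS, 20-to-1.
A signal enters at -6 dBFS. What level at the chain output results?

Stage 1: overshoot 40 dB → 40/5 = 8 dB → -38 dBFS; +6 dB make-up → -32 dBFS.
Stage 2: 13 dB above -45 dBFS, reduced 5:1 to 2.6 dB above → -42.4 dBFS.
Stage 3: below threshold (-42.4 ≤ -15.5); passes unchanged; output -42.4 dBFS.

-42.4 dBFS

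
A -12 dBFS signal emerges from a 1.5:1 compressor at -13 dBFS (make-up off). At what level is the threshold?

-15 dBFS

Input is 3 dB above T (since output overshoot × R = input overshoot: (-13 − T)·1.5 = -12 − T gives T = -15 dBFS).
Check: -15 + (-12 − (-15))/1.5 = -15 + 2 = -13 dBFS. ✓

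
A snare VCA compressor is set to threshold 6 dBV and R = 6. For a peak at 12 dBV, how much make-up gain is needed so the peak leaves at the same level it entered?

Without make-up, output = threshold + overshoot/6 = 6 + 1 = 7 dBV.
Gap to target: 5 dB.

5 dB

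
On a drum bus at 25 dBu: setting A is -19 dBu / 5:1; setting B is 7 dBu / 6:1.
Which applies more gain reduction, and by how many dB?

A: 44 dB over, compressed to 8.8 dB over, so 35.2 dB of GR.
B: 18 dB over, compressed to 3 dB over, so 15 dB of GR.
A reduces 20.2 dB more.

A, by 20.2 dB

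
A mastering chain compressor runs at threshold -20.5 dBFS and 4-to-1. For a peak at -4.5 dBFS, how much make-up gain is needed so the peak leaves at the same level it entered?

The peak compresses to -20.5 + 16/4 = -16.5 dBFS.
To reach -4.5 dBFS requires -4.5 − (-16.5) = 12 dB of make-up.

12 dB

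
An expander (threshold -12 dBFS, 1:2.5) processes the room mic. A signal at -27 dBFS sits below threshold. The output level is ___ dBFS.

The input is 15 dB below the -12 dBFS threshold.
A 1:2.5 expander multiplies undershoot by 2.5: 15 × 2.5 = 37.5 dB below threshold.
Output = -12 − 37.5 = -49.5 dBFS.

-49.5 dBFS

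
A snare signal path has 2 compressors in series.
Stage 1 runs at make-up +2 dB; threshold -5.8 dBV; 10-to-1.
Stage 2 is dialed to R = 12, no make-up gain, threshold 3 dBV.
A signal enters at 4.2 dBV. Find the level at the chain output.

Stage 1: 4.2 dBV is 10 dB over -5.8 dBV; at 10:1 that becomes 1 dB over, giving -4.8 dBV; +2 dB make-up → -2.8 dBV.
Stage 2: -2.8 dBV is at or below the 3 dBV threshold — no compression; output -2.8 dBV.

-2.8 dBV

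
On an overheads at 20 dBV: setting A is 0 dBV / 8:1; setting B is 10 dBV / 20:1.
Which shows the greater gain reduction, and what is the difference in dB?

A: GR = 20 − 20/8 = 17.5 dB.
B: GR = 10 − 10/20 = 9.5 dB.
A applies 8 dB more gain reduction.

A, by 8 dB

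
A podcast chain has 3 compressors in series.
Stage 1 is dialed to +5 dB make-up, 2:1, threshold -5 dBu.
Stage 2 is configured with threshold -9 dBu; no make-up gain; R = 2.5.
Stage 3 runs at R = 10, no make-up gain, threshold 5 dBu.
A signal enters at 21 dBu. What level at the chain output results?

Stage 1: overshoot 26 dB → 26/2 = 13 dB → 8 dBu; +5 dB make-up → 13 dBu.
Stage 2: overshoot 22 dB → 22/2.5 = 8.8 dB → -0.2 dBu.
Stage 3: below threshold (-0.2 ≤ 5); passes unchanged; output -0.2 dBu.

-0.2 dBu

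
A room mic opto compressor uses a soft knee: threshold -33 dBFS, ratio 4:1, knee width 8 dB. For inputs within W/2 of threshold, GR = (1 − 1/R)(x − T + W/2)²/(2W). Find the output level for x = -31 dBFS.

x − T + W/2 = -31 − (-33) + 4 = 6.
GR = (1 − 1/4) × 6² / 16 = 0.75 × 36 / 16 = 1.6875 dB.
Output = -31 − 1.6875 = -32.6875 dBFS.

-32.6875 dBFS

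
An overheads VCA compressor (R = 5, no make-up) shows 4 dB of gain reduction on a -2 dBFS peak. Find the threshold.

-7 dBFS

Gain reduction = -2 − (-6) = 4 dB; output overshoot = GR / (R − 1) = 4 / 4 = 1 dB.
Threshold = output − output overshoot = -6 − 1 = -7 dBFS.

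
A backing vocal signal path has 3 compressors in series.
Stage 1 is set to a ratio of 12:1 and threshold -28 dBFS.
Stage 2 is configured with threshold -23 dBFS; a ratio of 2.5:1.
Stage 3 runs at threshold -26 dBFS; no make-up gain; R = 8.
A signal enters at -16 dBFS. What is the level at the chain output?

-27 dBFS

Stage 1: -16 dBFS is 12 dB over -28 dBFS; at 12:1 that becomes 1 dB over, giving -27 dBFS.
Stage 2: below threshold (-27 ≤ -23); passes unchanged; output -27 dBFS.
Stage 3: -27 dBFS ≤ -26 dBFS, so stage 3 doesn't engage; output -27 dBFS.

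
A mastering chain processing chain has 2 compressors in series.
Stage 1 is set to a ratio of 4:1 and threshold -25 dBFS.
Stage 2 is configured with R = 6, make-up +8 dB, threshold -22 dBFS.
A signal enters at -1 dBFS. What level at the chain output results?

Stage 1: -1 dBFS is 24 dB over -25 dBFS; at 4:1 that becomes 6 dB over, giving -19 dBFS.
Stage 2: -19 dBFS is 3 dB over -22 dBFS; at 6:1 that becomes 0.5 dB over, giving -21.5 dBFS; +8 dB make-up → -13.5 dBFS.

-13.5 dBFS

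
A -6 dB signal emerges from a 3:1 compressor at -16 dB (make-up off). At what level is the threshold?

Input is 15 dB above T (since output overshoot × R = input overshoot: (-16 − T)·3 = -6 − T gives T = -21 dB).
Check: -21 + (-6 − (-21))/3 = -21 + 5 = -16 dB. ✓

-21 dB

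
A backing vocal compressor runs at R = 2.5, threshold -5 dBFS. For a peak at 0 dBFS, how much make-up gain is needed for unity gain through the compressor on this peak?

The peak compresses to -5 + 5/2.5 = -3 dBFS.
To reach 0 dBFS requires 0 − (-3) = 3 dB of make-up.

3 dB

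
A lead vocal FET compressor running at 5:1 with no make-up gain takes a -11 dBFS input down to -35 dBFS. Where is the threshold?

Gain reduction = -11 − (-35) = 24 dB; output overshoot = GR / (R − 1) = 24 / 4 = 6 dB.
Threshold = output − output overshoot = -35 − 6 = -41 dBFS.

-41 dBFS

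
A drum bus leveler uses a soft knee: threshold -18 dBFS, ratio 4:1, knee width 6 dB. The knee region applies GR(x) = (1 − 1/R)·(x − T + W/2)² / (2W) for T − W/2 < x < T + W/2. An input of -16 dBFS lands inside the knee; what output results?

-17.5625 dBFS

x − T + W/2 = -16 − (-18) + 3 = 5.
GR = (1 − 1/4) × 5² / 12 = 0.75 × 25 / 12 = 1.5625 dB.
Output = -16 − 1.5625 = -17.5625 dBFS.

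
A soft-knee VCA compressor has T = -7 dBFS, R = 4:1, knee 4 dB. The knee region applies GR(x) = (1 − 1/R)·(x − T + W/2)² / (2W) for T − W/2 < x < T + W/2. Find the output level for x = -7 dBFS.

x − T + W/2 = -7 − (-7) + 2 = 2.
GR = (1 − 1/4) × 2² / 8 = 0.75 × 4 / 8 = 0.375 dB.
Output = -7 − 0.375 = -7.375 dBFS.

-7.375 dBFS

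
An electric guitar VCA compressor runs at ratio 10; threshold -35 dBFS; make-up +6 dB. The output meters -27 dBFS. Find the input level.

-15 dBFS

Before make-up, the level was -27 − 6 = -33 dBFS.
That's 2 dB above the -35 dBFS threshold.
Input overshoot = R × output overshoot = 20 dB → input = -35 + 20 = -15 dBFS.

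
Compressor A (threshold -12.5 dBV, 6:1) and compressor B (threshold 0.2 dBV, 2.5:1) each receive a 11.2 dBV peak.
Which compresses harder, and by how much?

A, by 13.15 dB

A: GR = 23.7 − 23.7/6 = 19.75 dB.
B: GR = 11 − 11/2.5 = 6.6 dB.
A reduces 13.15 dB more.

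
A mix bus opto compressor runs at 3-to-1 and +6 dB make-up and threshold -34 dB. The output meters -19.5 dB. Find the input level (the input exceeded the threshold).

Stripping the +6 dB make-up gives -25.5 dB at the gain stage.
That's 8.5 dB above the -34 dB threshold.
Undo the ratio: input overshoot = 8.5 × 3 = 25.5 dB, giving input = -8.5 dB.

-8.5 dB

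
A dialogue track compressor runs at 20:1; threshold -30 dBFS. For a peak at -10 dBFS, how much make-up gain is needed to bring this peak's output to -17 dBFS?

12 dB

The peak compresses to -30 + 20/20 = -29 dBFS.
To reach -17 dBFS requires -17 − (-29) = 12 dB of make-up.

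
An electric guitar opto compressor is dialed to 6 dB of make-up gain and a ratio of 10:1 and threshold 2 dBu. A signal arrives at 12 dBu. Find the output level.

9 dBu

Overshoot: 12 − 2 = 10 dB.
The 10 dB excess becomes 1 dB after 10:1 reduction.
That puts the output at 3 dBu; make-up adds 6 dB, giving 9 dBu.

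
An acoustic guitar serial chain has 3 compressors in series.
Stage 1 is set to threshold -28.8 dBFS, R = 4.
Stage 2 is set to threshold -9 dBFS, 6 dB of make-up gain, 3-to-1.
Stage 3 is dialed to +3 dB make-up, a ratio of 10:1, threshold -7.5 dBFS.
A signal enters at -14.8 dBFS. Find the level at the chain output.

Stage 1: -14.8 dBFS is 14 dB over -28.8 dBFS; at 4:1 that becomes 3.5 dB over, giving -25.3 dBFS.
Stage 2: -25.3 dBFS ≤ -9 dBFS, so stage 2 doesn't engage; make-up brings it to -19.3 dBFS.
Stage 3: -19.3 dBFS is at or below the -7.5 dBFS threshold — no compression; make-up brings it to -16.3 dBFS.

-16.3 dBFS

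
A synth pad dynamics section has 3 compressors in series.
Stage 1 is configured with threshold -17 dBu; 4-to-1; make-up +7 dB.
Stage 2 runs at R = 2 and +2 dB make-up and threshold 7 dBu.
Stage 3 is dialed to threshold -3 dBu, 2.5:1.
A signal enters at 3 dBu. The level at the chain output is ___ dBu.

-3 dBu

Stage 1: 3 dBu is 20 dB over -17 dBu; at 4:1 that becomes 5 dB over, giving -12 dBu; +7 dB make-up → -5 dBu.
Stage 2: -5 dBu is at or below the 7 dBu threshold — no compression; make-up brings it to -3 dBu.
Stage 3: -3 dBu ≤ -3 dBu, so stage 3 doesn't engage; output -3 dBu.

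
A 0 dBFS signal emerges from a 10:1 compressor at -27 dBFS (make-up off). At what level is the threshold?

Let T be the threshold. Output overshoot = (input overshoot)/R, so -27 − T = (0 − T)/10.
10·(-27 − T) = 0 − T → 9·T = -270 − 0 = -270.
T = -270/9 = -30 dBFS.

-30 dBFS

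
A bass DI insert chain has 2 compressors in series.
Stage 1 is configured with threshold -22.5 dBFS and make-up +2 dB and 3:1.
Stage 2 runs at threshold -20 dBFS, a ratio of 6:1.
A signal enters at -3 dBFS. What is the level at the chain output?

-19 dBFS

Stage 1: -3 dBFS is 19.5 dB over -22.5 dBFS; at 3:1 that becomes 6.5 dB over, giving -16 dBFS; +2 dB make-up → -14 dBFS.
Stage 2: overshoot 6 dB → 6/6 = 1 dB → -19 dBFS.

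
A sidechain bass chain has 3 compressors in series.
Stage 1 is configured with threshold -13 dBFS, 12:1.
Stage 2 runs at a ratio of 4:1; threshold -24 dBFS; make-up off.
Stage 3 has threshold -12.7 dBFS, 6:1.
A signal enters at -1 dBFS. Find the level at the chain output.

-21 dBFS

Stage 1: 12 dB above -13 dBFS, reduced 12:1 to 1 dB above → -12 dBFS.
Stage 2: -12 dBFS is 12 dB over -24 dBFS; at 4:1 that becomes 3 dB over, giving -21 dBFS.
Stage 3: -21 dBFS is at or below the -12.7 dBFS threshold — no compression; output -21 dBFS.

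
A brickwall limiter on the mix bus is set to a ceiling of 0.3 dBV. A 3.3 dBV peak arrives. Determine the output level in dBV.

0.3 dBV

A brickwall limiter is an ∞:1 compressor: any input above the ceiling is clamped to 0.3 dBV.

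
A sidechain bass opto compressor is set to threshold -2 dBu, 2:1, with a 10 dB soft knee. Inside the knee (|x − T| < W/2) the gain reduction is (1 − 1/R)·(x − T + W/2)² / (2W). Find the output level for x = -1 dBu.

x − T + W/2 = -1 − (-2) + 5 = 6.
GR = (1 − 1/2) × 6² / 20 = 0.5 × 36 / 20 = 0.9 dB.
Output = -1 − 0.9 = -1.9 dBu.

-1.9 dBu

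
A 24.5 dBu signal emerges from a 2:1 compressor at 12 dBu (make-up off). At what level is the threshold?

Let T be the threshold. Output overshoot = (input overshoot)/R, so 12 − T = (24.5 − T)/2.
2·(12 − T) = 24.5 − T → 1·T = 24 − 24.5 = -0.5.
T = -0.5/1 = -0.5 dBu.

-0.5 dBu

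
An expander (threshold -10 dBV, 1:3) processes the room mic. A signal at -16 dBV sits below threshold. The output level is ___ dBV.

-28 dBV

The input is 6 dB below the -10 dBV threshold.
A 1:3 expander multiplies undershoot by 3: 6 × 3 = 18 dB below threshold.
Output = -10 − 18 = -28 dBV.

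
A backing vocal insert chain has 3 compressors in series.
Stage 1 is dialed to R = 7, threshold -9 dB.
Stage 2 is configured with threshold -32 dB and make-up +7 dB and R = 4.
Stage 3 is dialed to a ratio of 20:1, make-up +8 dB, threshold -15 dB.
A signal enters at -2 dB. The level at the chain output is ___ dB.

-11 dB

Stage 1: overshoot 7 dB → 7/7 = 1 dB → -8 dB.
Stage 2: 24 dB above -32 dB, reduced 4:1 to 6 dB above → -26 dB; +7 dB make-up → -19 dB.
Stage 3: -19 dB ≤ -15 dB, so stage 3 doesn't engage; make-up brings it to -11 dB.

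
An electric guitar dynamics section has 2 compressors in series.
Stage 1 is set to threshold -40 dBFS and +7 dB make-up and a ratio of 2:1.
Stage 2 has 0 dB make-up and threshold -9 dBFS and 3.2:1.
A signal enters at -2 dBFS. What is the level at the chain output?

Stage 1: overshoot 38 dB → 38/2 = 19 dB → -21 dBFS; +7 dB make-up → -14 dBFS.
Stage 2: -14 dBFS ≤ -9 dBFS, so stage 2 doesn't engage; output -14 dBFS.

-14 dBFS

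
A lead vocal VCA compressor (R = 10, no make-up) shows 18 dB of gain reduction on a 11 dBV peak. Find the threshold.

-9 dBV

Let T be the threshold. Output overshoot = (input overshoot)/R, so -7 − T = (11 − T)/10.
10·(-7 − T) = 11 − T → 9·T = -70 − 11 = -81.
T = -81/9 = -9 dBV.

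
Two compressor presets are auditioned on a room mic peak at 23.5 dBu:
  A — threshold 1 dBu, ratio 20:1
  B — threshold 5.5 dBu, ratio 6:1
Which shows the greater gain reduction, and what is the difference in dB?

A: 22.5 dB over, compressed to 1.125 dB over, so 21.375 dB of GR.
B: 18 dB over, compressed to 3 dB over, so 15 dB of GR.
A reduces 6.375 dB more.

A, by 6.375 dB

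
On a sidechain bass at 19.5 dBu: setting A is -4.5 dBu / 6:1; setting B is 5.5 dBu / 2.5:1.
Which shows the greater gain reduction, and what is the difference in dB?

A: overshoot 24 dB → output overshoot 4 dB → GR 20 dB.
B: overshoot 14 dB → output overshoot 5.6 dB → GR 8.4 dB.
A applies 11.6 dB more gain reduction.

A, by 11.6 dB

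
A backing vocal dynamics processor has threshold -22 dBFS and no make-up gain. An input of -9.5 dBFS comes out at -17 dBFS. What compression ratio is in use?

2.5:1

Input overshoot = -9.5 − (-22) = 12.5 dB; output overshoot = -17 − (-22) = 5 dB.
Ratio = 12.5 / 5 = 2.5.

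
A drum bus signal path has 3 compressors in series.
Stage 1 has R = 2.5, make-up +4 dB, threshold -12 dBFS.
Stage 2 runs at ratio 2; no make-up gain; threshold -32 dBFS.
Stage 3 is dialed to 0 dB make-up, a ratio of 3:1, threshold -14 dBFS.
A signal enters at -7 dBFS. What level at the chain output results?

-19 dBFS

Stage 1: overshoot 5 dB → 5/2.5 = 2 dB → -10 dBFS; +4 dB make-up → -6 dBFS.
Stage 2: 26 dB above -32 dBFS, reduced 2:1 to 13 dB above → -19 dBFS.
Stage 3: below threshold (-19 ≤ -14); passes unchanged; output -19 dBFS.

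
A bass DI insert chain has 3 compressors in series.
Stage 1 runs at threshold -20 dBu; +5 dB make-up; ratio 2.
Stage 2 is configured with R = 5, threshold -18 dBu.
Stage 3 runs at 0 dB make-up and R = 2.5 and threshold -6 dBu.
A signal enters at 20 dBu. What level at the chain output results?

Stage 1: 40 dB above -20 dBu, reduced 2:1 to 20 dB above → 0 dBu; +5 dB make-up → 5 dBu.
Stage 2: 5 dBu is 23 dB over -18 dBu; at 5:1 that becomes 4.6 dB over, giving -13.4 dBu.
Stage 3: below threshold (-13.4 ≤ -6); passes unchanged; output -13.4 dBu.

-13.4 dBu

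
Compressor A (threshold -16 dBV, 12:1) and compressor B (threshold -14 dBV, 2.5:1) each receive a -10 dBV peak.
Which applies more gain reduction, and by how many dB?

A, by 3.1 dB

A: GR = 6 − 6/12 = 5.5 dB.
B: GR = 4 − 4/2.5 = 2.4 dB.
A applies 3.1 dB more gain reduction.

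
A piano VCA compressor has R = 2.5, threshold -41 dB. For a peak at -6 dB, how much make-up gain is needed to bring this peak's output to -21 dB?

Overshoot 35 dB → 35/2.5 = 14 dB after compression, so the compressed level is -41 + 14 = -27 dB.
Make-up = target − compressed = -21 − (-27) = 6 dB.

6 dB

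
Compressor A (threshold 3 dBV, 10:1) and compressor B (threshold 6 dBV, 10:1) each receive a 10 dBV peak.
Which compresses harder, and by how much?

A: 7 dB over, compressed to 0.7 dB over, so 6.3 dB of GR.
B: 4 dB over, compressed to 0.4 dB over, so 3.6 dB of GR.
A applies 2.7 dB more gain reduction.

A, by 2.7 dB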